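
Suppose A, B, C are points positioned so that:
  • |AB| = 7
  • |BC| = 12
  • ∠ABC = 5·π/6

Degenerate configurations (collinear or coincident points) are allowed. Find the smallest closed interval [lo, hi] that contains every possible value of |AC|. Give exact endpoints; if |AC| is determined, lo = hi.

|AB| ∈ {7}
|BC| ∈ {12}
|AC| ∈ {√(84·√(3) + 193)}

|AC| = √(84·√(3) + 193)  (≈ 18.3982)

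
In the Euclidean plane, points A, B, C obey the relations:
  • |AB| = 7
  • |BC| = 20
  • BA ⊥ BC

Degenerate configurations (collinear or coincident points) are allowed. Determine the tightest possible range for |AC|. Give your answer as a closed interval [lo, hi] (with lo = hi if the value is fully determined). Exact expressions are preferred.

|AC| = √(449)  (≈ 21.1896)

|AB| ∈ {7}
|BC| ∈ {20}
|AC| ∈ {√(449)}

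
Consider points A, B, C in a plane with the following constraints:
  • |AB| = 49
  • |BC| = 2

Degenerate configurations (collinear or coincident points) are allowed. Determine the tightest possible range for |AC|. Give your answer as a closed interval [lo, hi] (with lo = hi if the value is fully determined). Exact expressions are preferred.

|AB| ∈ {49}
|BC| ∈ {2}
|AC| ∈ [47, 51]

|AC| ∈ [47, 51]  (≈ [47.0000, 51.0000])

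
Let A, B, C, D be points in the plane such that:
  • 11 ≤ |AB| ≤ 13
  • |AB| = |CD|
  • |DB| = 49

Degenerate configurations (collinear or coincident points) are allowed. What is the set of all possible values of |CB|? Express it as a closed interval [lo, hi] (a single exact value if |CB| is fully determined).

|AB| ∈ [11, 13]
|BD| ∈ {49}
|CD| ∈ [11, 13]
|AD| ∈ [36, 62]
|BC| ∈ [36, 62]
|AC| ∈ [23, 75]

|CB| ∈ [36, 62]  (≈ [36.0000, 62.0000])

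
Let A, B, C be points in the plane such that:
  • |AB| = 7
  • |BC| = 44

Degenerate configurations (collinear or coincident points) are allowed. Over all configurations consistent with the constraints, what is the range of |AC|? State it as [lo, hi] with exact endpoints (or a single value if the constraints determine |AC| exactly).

|AC| ∈ [37, 51]  (≈ [37.0000, 51.0000])

|AB| ∈ {7}
|BC| ∈ {44}
|AC| ∈ [37, 51]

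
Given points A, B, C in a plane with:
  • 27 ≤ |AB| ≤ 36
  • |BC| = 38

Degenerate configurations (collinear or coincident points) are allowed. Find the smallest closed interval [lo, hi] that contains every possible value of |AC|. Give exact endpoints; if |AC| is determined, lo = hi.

|AB| ∈ [27, 36]
|BC| ∈ {38}
|AC| ∈ [2, 74]

|AC| ∈ [2, 74]  (≈ [2.0000, 74.0000])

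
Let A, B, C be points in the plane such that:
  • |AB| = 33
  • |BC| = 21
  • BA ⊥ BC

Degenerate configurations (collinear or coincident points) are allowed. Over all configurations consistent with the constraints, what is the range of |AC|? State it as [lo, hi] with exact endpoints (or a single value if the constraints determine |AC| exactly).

|AC| = 3·√(170)  (≈ 39.1152)

|AB| ∈ {33}
|BC| ∈ {21}
|AC| ∈ {3·√(170)}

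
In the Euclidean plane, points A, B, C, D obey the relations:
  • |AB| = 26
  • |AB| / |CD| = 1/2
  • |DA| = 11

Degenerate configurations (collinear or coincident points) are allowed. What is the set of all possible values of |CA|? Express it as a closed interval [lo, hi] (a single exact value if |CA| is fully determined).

|CA| ∈ [41, 63]  (≈ [41.0000, 63.0000])

|AB| ∈ {26}
|AD| ∈ {11}
|CD| ∈ {52}
|BD| ∈ [15, 37]
|AC| ∈ [41, 63]
|BC| ∈ [15, 89]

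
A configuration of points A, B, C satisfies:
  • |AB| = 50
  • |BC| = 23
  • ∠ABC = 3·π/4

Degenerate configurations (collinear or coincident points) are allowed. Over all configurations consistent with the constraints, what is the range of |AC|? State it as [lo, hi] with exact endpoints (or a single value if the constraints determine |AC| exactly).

|AB| ∈ {50}
|BC| ∈ {23}
|AC| ∈ {√(1150·√(2) + 3029)}

|AC| = √(1150·√(2) + 3029)  (≈ 68.2301)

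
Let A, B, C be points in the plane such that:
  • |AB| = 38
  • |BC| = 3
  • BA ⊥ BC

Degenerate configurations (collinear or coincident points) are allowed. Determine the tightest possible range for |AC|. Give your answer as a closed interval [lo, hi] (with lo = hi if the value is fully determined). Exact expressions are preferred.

|AB| ∈ {38}
|BC| ∈ {3}
|AC| ∈ {√(1453)}

|AC| = √(1453)  (≈ 38.1182)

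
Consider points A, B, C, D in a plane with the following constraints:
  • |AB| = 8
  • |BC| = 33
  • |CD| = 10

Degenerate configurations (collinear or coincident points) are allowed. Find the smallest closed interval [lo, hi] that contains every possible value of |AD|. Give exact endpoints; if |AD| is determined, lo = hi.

|AD| ∈ [15, 51]  (≈ [15.0000, 51.0000])

|AB| ∈ {8}
|BC| ∈ {33}
|CD| ∈ {10}
|AC| ∈ [25, 41]
|BD| ∈ [23, 43]
|AD| ∈ [15, 51]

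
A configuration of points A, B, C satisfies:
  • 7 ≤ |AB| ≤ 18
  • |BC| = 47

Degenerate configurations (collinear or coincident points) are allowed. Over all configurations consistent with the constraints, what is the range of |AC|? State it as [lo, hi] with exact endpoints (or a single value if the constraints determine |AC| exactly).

|AB| ∈ [7, 18]
|BC| ∈ {47}
|AC| ∈ [29, 65]

|AC| ∈ [29, 65]  (≈ [29.0000, 65.0000])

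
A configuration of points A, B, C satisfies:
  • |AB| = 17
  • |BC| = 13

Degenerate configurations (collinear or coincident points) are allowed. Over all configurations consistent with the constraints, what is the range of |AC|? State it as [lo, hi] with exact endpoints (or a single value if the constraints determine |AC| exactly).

|AB| ∈ {17}
|BC| ∈ {13}
|AC| ∈ [4, 30]

|AC| ∈ [4, 30]  (≈ [4.0000, 30.0000])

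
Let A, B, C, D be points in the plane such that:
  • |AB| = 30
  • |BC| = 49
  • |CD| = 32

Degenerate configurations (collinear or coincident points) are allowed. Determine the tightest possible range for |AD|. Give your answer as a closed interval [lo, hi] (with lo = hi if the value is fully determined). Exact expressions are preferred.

|AB| ∈ {30}
|BC| ∈ {49}
|CD| ∈ {32}
|AC| ∈ [19, 79]
|BD| ∈ [17, 81]
|AD| ∈ [0, 111]

|AD| ∈ [0, 111]  (≈ [0.0000, 111.0000])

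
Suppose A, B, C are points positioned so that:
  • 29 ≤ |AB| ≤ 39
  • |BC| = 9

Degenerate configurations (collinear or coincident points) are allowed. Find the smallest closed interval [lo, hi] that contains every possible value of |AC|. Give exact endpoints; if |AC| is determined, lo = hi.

|AC| ∈ [20, 48]  (≈ [20.0000, 48.0000])

|AB| ∈ [29, 39]
|BC| ∈ {9}
|AC| ∈ [20, 48]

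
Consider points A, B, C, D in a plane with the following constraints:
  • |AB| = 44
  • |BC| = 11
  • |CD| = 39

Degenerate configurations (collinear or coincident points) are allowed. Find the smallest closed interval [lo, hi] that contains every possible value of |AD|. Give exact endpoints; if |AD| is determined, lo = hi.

|AB| ∈ {44}
|BC| ∈ {11}
|CD| ∈ {39}
|AC| ∈ [33, 55]
|BD| ∈ [28, 50]
|AD| ∈ [0, 94]

|AD| ∈ [0, 94]  (≈ [0.0000, 94.0000])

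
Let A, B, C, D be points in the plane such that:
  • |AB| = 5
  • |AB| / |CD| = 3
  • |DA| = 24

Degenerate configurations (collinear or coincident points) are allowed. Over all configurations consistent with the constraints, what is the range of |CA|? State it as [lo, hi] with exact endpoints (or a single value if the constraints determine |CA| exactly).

|AB| ∈ {5}
|AD| ∈ {24}
|CD| ∈ {5/3}
|BD| ∈ [19, 29]
|AC| ∈ [67/3, 77/3]
|BC| ∈ [52/3, 92/3]

|CA| ∈ [67/3, 77/3]  (≈ [22.3333, 25.6667])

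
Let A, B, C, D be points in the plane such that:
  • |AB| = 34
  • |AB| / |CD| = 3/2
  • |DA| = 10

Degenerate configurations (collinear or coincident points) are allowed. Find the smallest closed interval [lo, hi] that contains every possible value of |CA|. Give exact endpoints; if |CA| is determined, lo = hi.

|AB| ∈ {34}
|AD| ∈ {10}
|CD| ∈ {68/3}
|BD| ∈ [24, 44]
|AC| ∈ [38/3, 98/3]
|BC| ∈ [4/3, 200/3]

|CA| ∈ [38/3, 98/3]  (≈ [12.6667, 32.6667])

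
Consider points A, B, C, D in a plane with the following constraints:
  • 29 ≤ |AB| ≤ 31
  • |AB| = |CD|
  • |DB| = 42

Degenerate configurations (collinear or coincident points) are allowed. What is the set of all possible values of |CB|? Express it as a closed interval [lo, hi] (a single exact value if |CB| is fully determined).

|AB| ∈ [29, 31]
|BD| ∈ {42}
|CD| ∈ [29, 31]
|AD| ∈ [11, 73]
|BC| ∈ [11, 73]
|AC| ∈ [0, 104]

|CB| ∈ [11, 73]  (≈ [11.0000, 73.0000])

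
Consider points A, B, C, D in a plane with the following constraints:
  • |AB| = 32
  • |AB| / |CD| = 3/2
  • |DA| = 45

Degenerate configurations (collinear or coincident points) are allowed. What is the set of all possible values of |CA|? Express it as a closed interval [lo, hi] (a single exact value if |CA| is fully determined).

|AB| ∈ {32}
|AD| ∈ {45}
|CD| ∈ {64/3}
|BD| ∈ [13, 77]
|AC| ∈ [71/3, 199/3]
|BC| ∈ [0, 295/3]

|CA| ∈ [71/3, 199/3]  (≈ [23.6667, 66.3333])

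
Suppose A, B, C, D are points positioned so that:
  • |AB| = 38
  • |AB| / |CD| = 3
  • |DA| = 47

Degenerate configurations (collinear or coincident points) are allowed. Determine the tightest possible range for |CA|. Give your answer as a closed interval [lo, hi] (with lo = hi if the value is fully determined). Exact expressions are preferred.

|AB| ∈ {38}
|AD| ∈ {47}
|CD| ∈ {38/3}
|BD| ∈ [9, 85]
|AC| ∈ [103/3, 179/3]
|BC| ∈ [0, 293/3]

|CA| ∈ [103/3, 179/3]  (≈ [34.3333, 59.6667])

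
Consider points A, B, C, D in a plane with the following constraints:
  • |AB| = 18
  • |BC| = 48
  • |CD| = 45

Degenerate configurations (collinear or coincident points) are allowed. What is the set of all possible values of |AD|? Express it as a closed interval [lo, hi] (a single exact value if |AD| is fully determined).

|AB| ∈ {18}
|BC| ∈ {48}
|CD| ∈ {45}
|AC| ∈ [30, 66]
|BD| ∈ [3, 93]
|AD| ∈ [0, 111]

|AD| ∈ [0, 111]  (≈ [0.0000, 111.0000])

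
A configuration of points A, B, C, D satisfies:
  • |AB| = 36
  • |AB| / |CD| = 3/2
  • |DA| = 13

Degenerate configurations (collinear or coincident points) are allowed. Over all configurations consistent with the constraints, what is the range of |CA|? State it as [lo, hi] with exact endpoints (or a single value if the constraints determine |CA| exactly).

|AB| ∈ {36}
|AD| ∈ {13}
|CD| ∈ {24}
|BD| ∈ [23, 49]
|AC| ∈ [11, 37]
|BC| ∈ [0, 73]

|CA| ∈ [11, 37]  (≈ [11.0000, 37.0000])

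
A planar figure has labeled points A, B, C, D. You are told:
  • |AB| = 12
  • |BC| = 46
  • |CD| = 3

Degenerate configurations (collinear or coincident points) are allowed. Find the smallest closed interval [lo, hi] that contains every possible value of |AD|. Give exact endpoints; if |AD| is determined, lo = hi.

|AD| ∈ [31, 61]  (≈ [31.0000, 61.0000])

|AB| ∈ {12}
|BC| ∈ {46}
|CD| ∈ {3}
|AC| ∈ [34, 58]
|BD| ∈ [43, 49]
|AD| ∈ [31, 61]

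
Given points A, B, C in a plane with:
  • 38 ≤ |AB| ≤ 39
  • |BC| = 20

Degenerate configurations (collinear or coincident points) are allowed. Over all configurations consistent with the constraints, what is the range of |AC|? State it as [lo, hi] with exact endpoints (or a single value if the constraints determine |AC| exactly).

|AC| ∈ [18, 59]  (≈ [18.0000, 59.0000])

|AB| ∈ [38, 39]
|BC| ∈ {20}
|AC| ∈ [18, 59]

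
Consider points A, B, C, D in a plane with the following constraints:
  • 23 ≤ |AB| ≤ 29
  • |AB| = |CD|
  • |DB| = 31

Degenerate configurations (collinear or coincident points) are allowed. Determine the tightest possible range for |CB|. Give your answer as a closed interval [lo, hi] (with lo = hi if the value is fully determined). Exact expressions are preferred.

|CB| ∈ [2, 60]  (≈ [2.0000, 60.0000])

|AB| ∈ [23, 29]
|BD| ∈ {31}
|CD| ∈ [23, 29]
|AD| ∈ [2, 60]
|BC| ∈ [2, 60]
|AC| ∈ [0, 89]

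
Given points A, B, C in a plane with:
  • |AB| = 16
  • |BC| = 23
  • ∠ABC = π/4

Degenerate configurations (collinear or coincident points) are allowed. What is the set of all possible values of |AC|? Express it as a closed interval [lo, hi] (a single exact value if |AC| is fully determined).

|AC| = √(785 - 368·√(2))  (≈ 16.2656)

|AB| ∈ {16}
|BC| ∈ {23}
|AC| ∈ {√(785 - 368·√(2))}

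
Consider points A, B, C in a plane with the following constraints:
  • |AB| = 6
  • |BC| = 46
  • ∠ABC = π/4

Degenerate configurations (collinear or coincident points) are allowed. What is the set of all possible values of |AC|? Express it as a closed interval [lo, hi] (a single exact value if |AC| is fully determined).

|AB| ∈ {6}
|BC| ∈ {46}
|AC| ∈ {2·√(538 - 69·√(2))}

|AC| = 2·√(538 - 69·√(2))  (≈ 41.9723)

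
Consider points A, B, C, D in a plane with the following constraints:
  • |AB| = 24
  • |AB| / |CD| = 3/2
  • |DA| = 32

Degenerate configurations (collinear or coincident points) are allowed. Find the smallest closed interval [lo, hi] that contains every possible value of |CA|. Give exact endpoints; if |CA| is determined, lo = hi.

|CA| ∈ [16, 48]  (≈ [16.0000, 48.0000])

|AB| ∈ {24}
|AD| ∈ {32}
|CD| ∈ {16}
|BD| ∈ [8, 56]
|AC| ∈ [16, 48]
|BC| ∈ [0, 72]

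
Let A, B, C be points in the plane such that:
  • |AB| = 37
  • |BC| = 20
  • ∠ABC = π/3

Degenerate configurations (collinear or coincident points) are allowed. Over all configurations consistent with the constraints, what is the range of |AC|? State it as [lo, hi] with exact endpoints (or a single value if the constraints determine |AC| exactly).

|AB| ∈ {37}
|BC| ∈ {20}
|AC| ∈ {7·√(21)}

|AC| = 7·√(21)  (≈ 32.0780)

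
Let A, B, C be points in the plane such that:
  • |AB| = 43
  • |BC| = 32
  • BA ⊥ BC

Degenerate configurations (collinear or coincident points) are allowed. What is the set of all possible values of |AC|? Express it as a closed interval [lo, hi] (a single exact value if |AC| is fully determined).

|AC| = 13·√(17)  (≈ 53.6004)

|AB| ∈ {43}
|BC| ∈ {32}
|AC| ∈ {13·√(17)}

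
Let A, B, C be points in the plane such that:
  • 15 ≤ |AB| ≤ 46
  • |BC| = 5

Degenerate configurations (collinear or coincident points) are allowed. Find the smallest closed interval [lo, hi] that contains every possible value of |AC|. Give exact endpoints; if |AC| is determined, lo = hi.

|AB| ∈ [15, 46]
|BC| ∈ {5}
|AC| ∈ [10, 51]

|AC| ∈ [10, 51]  (≈ [10.0000, 51.0000])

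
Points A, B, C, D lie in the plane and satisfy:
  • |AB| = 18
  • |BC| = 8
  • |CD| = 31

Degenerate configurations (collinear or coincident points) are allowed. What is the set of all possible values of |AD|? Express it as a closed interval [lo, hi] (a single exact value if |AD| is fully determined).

|AD| ∈ [5, 57]  (≈ [5.0000, 57.0000])

|AB| ∈ {18}
|BC| ∈ {8}
|CD| ∈ {31}
|AC| ∈ [10, 26]
|BD| ∈ [23, 39]
|AD| ∈ [5, 57]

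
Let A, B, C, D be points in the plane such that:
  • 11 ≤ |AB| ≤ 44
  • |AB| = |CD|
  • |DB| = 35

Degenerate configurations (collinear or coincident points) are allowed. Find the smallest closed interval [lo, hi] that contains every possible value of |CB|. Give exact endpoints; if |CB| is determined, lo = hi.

|AB| ∈ [11, 44]
|BD| ∈ {35}
|CD| ∈ [11, 44]
|AD| ∈ [0, 79]
|BC| ∈ [0, 79]
|AC| ∈ [0, 123]

|CB| ∈ [0, 79]  (≈ [0.0000, 79.0000])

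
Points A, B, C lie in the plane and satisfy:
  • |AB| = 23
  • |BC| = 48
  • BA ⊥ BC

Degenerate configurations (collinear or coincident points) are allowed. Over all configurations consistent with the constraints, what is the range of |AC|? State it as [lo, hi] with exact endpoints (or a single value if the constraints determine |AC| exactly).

|AB| ∈ {23}
|BC| ∈ {48}
|AC| ∈ {√(2833)}

|AC| = √(2833)  (≈ 53.2259)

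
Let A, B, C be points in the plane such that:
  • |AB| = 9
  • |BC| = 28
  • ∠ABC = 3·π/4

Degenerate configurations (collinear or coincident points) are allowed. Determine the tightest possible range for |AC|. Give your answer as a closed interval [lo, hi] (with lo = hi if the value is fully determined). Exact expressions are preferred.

|AB| ∈ {9}
|BC| ∈ {28}
|AC| ∈ {√(252·√(2) + 865)}

|AC| = √(252·√(2) + 865)  (≈ 34.9483)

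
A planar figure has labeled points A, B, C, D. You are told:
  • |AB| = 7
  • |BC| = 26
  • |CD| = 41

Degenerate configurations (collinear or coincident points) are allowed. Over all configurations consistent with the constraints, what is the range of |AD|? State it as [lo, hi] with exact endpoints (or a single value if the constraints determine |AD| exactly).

|AD| ∈ [8, 74]  (≈ [8.0000, 74.0000])

|AB| ∈ {7}
|BC| ∈ {26}
|CD| ∈ {41}
|AC| ∈ [19, 33]
|BD| ∈ [15, 67]
|AD| ∈ [8, 74]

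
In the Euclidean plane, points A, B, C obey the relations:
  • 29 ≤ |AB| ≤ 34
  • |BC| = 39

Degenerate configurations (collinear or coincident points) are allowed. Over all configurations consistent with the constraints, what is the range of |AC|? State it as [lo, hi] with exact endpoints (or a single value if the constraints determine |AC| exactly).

|AC| ∈ [5, 73]  (≈ [5.0000, 73.0000])

|AB| ∈ [29, 34]
|BC| ∈ {39}
|AC| ∈ [5, 73]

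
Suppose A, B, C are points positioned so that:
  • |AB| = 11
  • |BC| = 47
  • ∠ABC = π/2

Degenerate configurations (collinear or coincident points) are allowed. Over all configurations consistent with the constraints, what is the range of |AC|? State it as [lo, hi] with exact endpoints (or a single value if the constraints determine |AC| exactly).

|AB| ∈ {11}
|BC| ∈ {47}
|AC| ∈ {√(2330)}

|AC| = √(2330)  (≈ 48.2701)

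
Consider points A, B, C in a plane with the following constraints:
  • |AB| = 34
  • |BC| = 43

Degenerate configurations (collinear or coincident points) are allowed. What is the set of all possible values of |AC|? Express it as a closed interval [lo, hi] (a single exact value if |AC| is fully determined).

|AC| ∈ [9, 77]  (≈ [9.0000, 77.0000])

|AB| ∈ {34}
|BC| ∈ {43}
|AC| ∈ [9, 77]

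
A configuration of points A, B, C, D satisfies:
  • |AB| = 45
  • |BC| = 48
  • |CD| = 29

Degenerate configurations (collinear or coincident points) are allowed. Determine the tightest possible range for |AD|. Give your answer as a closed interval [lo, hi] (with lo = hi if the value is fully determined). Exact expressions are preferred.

|AB| ∈ {45}
|BC| ∈ {48}
|CD| ∈ {29}
|AC| ∈ [3, 93]
|BD| ∈ [19, 77]
|AD| ∈ [0, 122]

|AD| ∈ [0, 122]  (≈ [0.0000, 122.0000])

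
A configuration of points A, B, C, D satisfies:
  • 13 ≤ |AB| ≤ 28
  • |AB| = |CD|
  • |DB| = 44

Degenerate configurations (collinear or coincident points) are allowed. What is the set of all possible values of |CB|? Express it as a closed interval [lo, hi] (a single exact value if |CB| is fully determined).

|CB| ∈ [16, 72]  (≈ [16.0000, 72.0000])

|AB| ∈ [13, 28]
|BD| ∈ {44}
|CD| ∈ [13, 28]
|AD| ∈ [16, 72]
|BC| ∈ [16, 72]
|AC| ∈ [0, 100]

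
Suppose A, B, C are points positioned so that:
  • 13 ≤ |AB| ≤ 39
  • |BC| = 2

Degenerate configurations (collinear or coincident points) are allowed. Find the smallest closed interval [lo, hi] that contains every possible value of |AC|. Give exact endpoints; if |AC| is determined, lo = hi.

|AC| ∈ [11, 41]  (≈ [11.0000, 41.0000])

|AB| ∈ [13, 39]
|BC| ∈ {2}
|AC| ∈ [11, 41]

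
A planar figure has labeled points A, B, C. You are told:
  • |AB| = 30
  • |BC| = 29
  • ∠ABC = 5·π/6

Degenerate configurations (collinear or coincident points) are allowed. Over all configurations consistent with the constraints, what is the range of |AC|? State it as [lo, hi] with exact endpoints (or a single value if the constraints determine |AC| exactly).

|AB| ∈ {30}
|BC| ∈ {29}
|AC| ∈ {√(870·√(3) + 1741)}

|AC| = √(870·√(3) + 1741)  (≈ 56.9902)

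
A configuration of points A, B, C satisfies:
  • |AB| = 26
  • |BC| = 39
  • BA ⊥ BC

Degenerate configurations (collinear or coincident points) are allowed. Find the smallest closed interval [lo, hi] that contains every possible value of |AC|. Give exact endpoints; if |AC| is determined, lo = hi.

|AC| = 13·√(13)  (≈ 46.8722)

|AB| ∈ {26}
|BC| ∈ {39}
|AC| ∈ {13·√(13)}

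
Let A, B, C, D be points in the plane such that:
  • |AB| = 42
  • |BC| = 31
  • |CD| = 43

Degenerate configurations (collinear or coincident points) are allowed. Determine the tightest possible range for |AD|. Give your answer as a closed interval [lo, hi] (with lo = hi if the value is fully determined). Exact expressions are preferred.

|AD| ∈ [0, 116]  (≈ [0.0000, 116.0000])

|AB| ∈ {42}
|BC| ∈ {31}
|CD| ∈ {43}
|AC| ∈ [11, 73]
|BD| ∈ [12, 74]
|AD| ∈ [0, 116]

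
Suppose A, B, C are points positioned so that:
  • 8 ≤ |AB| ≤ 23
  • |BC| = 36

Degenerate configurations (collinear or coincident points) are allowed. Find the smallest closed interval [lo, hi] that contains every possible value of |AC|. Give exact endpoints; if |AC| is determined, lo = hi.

|AB| ∈ [8, 23]
|BC| ∈ {36}
|AC| ∈ [13, 59]

|AC| ∈ [13, 59]  (≈ [13.0000, 59.0000])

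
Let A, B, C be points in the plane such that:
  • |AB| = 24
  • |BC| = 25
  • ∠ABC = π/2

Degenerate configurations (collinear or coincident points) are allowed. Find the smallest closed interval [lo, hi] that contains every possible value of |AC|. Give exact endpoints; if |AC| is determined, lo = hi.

|AB| ∈ {24}
|BC| ∈ {25}
|AC| ∈ {√(1201)}

|AC| = √(1201)  (≈ 34.6554)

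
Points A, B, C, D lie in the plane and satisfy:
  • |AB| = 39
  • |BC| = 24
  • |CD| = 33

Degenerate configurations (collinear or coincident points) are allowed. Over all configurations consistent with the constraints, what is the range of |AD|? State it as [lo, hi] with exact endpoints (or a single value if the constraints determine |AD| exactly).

|AB| ∈ {39}
|BC| ∈ {24}
|CD| ∈ {33}
|AC| ∈ [15, 63]
|BD| ∈ [9, 57]
|AD| ∈ [0, 96]

|AD| ∈ [0, 96]  (≈ [0.0000, 96.0000])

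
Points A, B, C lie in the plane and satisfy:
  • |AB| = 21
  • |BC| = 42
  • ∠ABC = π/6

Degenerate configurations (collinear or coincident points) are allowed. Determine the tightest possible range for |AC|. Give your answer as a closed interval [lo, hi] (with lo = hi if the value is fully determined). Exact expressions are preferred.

|AC| = 21·√(5 - 2·√(3))  (≈ 26.0256)

|AB| ∈ {21}
|BC| ∈ {42}
|AC| ∈ {21·√(5 - 2·√(3))}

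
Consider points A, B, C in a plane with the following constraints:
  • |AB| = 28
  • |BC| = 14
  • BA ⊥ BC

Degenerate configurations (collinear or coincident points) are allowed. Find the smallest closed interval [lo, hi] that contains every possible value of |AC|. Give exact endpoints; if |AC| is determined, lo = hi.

|AB| ∈ {28}
|BC| ∈ {14}
|AC| ∈ {14·√(5)}

|AC| = 14·√(5)  (≈ 31.3050)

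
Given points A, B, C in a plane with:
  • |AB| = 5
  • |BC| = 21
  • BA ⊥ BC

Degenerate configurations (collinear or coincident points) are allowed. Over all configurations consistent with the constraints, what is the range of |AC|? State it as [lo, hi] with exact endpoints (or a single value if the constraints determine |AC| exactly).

|AC| = √(466)  (≈ 21.5870)

|AB| ∈ {5}
|BC| ∈ {21}
|AC| ∈ {√(466)}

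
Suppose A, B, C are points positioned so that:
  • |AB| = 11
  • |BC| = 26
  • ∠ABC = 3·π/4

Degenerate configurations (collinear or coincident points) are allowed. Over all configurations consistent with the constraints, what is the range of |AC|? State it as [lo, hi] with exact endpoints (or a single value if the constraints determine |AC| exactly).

|AB| ∈ {11}
|BC| ∈ {26}
|AC| ∈ {√(286·√(2) + 797)}

|AC| = √(286·√(2) + 797)  (≈ 34.6622)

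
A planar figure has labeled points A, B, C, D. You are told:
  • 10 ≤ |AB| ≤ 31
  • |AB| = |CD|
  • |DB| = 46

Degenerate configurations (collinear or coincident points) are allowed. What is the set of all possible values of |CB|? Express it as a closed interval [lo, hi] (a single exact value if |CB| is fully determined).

|AB| ∈ [10, 31]
|BD| ∈ {46}
|CD| ∈ [10, 31]
|AD| ∈ [15, 77]
|BC| ∈ [15, 77]
|AC| ∈ [0, 108]

|CB| ∈ [15, 77]  (≈ [15.0000, 77.0000])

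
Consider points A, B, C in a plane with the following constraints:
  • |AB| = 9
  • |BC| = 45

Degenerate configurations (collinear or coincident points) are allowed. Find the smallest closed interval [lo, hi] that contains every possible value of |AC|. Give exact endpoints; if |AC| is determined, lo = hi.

|AC| ∈ [36, 54]  (≈ [36.0000, 54.0000])

|AB| ∈ {9}
|BC| ∈ {45}
|AC| ∈ [36, 54]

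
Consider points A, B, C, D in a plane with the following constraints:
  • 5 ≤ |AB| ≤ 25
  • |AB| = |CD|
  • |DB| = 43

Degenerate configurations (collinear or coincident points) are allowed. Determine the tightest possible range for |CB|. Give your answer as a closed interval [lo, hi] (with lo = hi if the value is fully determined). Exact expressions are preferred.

|AB| ∈ [5, 25]
|BD| ∈ {43}
|CD| ∈ [5, 25]
|AD| ∈ [18, 68]
|BC| ∈ [18, 68]
|AC| ∈ [0, 93]

|CB| ∈ [18, 68]  (≈ [18.0000, 68.0000])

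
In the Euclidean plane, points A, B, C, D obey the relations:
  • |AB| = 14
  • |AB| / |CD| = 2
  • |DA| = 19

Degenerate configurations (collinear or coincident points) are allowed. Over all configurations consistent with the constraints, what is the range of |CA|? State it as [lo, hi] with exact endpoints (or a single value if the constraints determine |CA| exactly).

|AB| ∈ {14}
|AD| ∈ {19}
|CD| ∈ {7}
|BD| ∈ [5, 33]
|AC| ∈ [12, 26]
|BC| ∈ [0, 40]

|CA| ∈ [12, 26]  (≈ [12.0000, 26.0000])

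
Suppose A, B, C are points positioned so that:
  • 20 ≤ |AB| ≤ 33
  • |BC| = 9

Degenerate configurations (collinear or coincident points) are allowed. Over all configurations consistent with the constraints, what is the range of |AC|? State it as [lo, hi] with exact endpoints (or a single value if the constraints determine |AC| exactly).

|AC| ∈ [11, 42]  (≈ [11.0000, 42.0000])

|AB| ∈ [20, 33]
|BC| ∈ {9}
|AC| ∈ [11, 42]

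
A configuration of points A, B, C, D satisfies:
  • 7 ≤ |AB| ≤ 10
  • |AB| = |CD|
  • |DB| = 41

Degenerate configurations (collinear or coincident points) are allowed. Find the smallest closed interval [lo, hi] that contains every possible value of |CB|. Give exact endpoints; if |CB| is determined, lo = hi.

|AB| ∈ [7, 10]
|BD| ∈ {41}
|CD| ∈ [7, 10]
|AD| ∈ [31, 51]
|BC| ∈ [31, 51]
|AC| ∈ [21, 61]

|CB| ∈ [31, 51]  (≈ [31.0000, 51.0000])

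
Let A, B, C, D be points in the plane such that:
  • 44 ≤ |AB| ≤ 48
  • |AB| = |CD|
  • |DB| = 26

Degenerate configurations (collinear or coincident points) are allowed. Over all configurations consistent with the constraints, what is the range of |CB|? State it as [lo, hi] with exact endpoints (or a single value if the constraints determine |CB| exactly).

|CB| ∈ [18, 74]  (≈ [18.0000, 74.0000])

|AB| ∈ [44, 48]
|BD| ∈ {26}
|CD| ∈ [44, 48]
|AD| ∈ [18, 74]
|BC| ∈ [18, 74]
|AC| ∈ [0, 122]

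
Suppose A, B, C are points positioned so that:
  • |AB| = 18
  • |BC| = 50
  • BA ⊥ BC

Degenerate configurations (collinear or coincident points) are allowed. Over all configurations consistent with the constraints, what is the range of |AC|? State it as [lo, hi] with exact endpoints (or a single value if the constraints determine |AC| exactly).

|AB| ∈ {18}
|BC| ∈ {50}
|AC| ∈ {2·√(706)}

|AC| = 2·√(706)  (≈ 53.1413)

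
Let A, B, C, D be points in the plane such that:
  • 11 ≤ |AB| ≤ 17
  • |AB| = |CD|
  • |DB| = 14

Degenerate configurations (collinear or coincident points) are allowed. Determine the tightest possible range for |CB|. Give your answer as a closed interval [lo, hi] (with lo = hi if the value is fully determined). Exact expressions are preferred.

|CB| ∈ [0, 31]  (≈ [0.0000, 31.0000])

|AB| ∈ [11, 17]
|BD| ∈ {14}
|CD| ∈ [11, 17]
|AD| ∈ [0, 31]
|BC| ∈ [0, 31]
|AC| ∈ [0, 48]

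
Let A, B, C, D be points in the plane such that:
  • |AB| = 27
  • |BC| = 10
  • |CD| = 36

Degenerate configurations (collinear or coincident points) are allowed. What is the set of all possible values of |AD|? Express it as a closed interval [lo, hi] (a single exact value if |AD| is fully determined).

|AB| ∈ {27}
|BC| ∈ {10}
|CD| ∈ {36}
|AC| ∈ [17, 37]
|BD| ∈ [26, 46]
|AD| ∈ [0, 73]

|AD| ∈ [0, 73]  (≈ [0.0000, 73.0000])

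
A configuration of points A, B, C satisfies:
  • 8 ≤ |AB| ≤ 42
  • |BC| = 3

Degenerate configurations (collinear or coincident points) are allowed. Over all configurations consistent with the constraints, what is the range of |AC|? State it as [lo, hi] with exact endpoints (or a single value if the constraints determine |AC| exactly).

|AC| ∈ [5, 45]  (≈ [5.0000, 45.0000])

|AB| ∈ [8, 42]
|BC| ∈ {3}
|AC| ∈ [5, 45]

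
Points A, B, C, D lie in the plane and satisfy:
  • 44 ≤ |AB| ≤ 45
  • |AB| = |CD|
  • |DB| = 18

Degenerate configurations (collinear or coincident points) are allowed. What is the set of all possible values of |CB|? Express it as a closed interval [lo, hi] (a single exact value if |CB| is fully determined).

|CB| ∈ [26, 63]  (≈ [26.0000, 63.0000])

|AB| ∈ [44, 45]
|BD| ∈ {18}
|CD| ∈ [44, 45]
|AD| ∈ [26, 63]
|BC| ∈ [26, 63]
|AC| ∈ [0, 108]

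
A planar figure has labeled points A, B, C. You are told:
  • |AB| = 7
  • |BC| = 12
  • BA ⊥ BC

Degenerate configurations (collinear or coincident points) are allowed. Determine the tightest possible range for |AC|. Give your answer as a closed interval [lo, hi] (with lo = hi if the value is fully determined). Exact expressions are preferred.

|AC| = √(193)  (≈ 13.8924)

|AB| ∈ {7}
|BC| ∈ {12}
|AC| ∈ {√(193)}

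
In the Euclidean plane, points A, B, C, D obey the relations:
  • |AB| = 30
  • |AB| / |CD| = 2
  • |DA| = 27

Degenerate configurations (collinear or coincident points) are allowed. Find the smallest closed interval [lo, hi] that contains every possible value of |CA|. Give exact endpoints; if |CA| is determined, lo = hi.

|AB| ∈ {30}
|AD| ∈ {27}
|CD| ∈ {15}
|BD| ∈ [3, 57]
|AC| ∈ [12, 42]
|BC| ∈ [0, 72]

|CA| ∈ [12, 42]  (≈ [12.0000, 42.0000])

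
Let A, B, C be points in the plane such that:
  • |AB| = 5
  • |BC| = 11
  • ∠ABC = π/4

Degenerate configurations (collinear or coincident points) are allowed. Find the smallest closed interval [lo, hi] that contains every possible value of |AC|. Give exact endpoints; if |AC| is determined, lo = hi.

|AB| ∈ {5}
|BC| ∈ {11}
|AC| ∈ {√(146 - 55·√(2))}

|AC| = √(146 - 55·√(2))  (≈ 8.2594)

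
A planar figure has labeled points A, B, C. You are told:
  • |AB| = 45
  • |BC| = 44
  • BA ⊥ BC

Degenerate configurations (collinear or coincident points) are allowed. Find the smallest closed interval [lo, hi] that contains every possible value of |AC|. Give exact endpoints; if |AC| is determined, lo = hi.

|AC| = √(3961)  (≈ 62.9365)

|AB| ∈ {45}
|BC| ∈ {44}
|AC| ∈ {√(3961)}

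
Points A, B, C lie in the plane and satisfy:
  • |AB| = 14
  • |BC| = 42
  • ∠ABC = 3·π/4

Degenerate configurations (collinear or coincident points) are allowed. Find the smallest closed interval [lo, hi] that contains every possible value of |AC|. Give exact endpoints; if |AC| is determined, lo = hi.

|AB| ∈ {14}
|BC| ∈ {42}
|AC| ∈ {14·√(3·√(2) + 10)}

|AC| = 14·√(3·√(2) + 10)  (≈ 52.8352)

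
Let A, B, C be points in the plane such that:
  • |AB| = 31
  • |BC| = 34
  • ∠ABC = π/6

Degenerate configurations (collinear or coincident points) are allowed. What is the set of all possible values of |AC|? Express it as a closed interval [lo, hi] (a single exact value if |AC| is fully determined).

|AB| ∈ {31}
|BC| ∈ {34}
|AC| ∈ {√(2117 - 1054·√(3))}

|AC| = √(2117 - 1054·√(3))  (≈ 17.0710)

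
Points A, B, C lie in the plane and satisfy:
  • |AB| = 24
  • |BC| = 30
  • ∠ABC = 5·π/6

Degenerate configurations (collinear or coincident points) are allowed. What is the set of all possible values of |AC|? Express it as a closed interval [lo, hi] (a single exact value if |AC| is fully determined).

|AB| ∈ {24}
|BC| ∈ {30}
|AC| ∈ {6·√(20·√(3) + 41)}

|AC| = 6·√(20·√(3) + 41)  (≈ 52.1831)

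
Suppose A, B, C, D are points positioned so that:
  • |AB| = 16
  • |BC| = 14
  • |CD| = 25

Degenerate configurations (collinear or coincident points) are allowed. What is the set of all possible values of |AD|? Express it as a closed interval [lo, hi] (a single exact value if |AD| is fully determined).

|AD| ∈ [0, 55]  (≈ [0.0000, 55.0000])

|AB| ∈ {16}
|BC| ∈ {14}
|CD| ∈ {25}
|AC| ∈ [2, 30]
|BD| ∈ [11, 39]
|AD| ∈ [0, 55]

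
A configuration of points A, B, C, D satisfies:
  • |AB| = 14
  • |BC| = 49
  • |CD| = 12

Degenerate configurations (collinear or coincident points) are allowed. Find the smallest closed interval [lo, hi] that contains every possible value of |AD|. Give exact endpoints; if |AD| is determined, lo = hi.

|AD| ∈ [23, 75]  (≈ [23.0000, 75.0000])

|AB| ∈ {14}
|BC| ∈ {49}
|CD| ∈ {12}
|AC| ∈ [35, 63]
|BD| ∈ [37, 61]
|AD| ∈ [23, 75]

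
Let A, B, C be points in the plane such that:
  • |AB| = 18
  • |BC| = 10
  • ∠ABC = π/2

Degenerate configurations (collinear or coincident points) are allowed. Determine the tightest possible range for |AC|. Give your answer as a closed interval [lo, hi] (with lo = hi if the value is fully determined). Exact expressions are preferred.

|AC| = 2·√(106)  (≈ 20.5913)

|AB| ∈ {18}
|BC| ∈ {10}
|AC| ∈ {2·√(106)}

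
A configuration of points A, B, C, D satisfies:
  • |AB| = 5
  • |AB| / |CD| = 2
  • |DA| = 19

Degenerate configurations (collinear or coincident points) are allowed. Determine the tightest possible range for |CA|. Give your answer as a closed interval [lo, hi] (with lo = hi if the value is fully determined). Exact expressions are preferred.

|CA| ∈ [33/2, 43/2]  (≈ [16.5000, 21.5000])

|AB| ∈ {5}
|AD| ∈ {19}
|CD| ∈ {5/2}
|BD| ∈ [14, 24]
|AC| ∈ [33/2, 43/2]
|BC| ∈ [23/2, 53/2]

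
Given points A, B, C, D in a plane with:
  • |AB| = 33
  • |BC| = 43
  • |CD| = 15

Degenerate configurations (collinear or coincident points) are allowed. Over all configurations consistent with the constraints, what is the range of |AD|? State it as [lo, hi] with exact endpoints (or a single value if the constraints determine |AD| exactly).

|AB| ∈ {33}
|BC| ∈ {43}
|CD| ∈ {15}
|AC| ∈ [10, 76]
|BD| ∈ [28, 58]
|AD| ∈ [0, 91]

|AD| ∈ [0, 91]  (≈ [0.0000, 91.0000])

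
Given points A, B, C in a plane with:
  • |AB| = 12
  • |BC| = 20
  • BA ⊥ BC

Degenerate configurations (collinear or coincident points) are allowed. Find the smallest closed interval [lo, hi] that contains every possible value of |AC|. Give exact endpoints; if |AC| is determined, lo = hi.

|AC| = 4·√(34)  (≈ 23.3238)

|AB| ∈ {12}
|BC| ∈ {20}
|AC| ∈ {4·√(34)}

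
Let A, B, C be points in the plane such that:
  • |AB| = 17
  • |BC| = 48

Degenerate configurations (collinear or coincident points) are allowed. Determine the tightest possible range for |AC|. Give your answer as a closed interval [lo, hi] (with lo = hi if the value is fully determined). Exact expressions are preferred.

|AB| ∈ {17}
|BC| ∈ {48}
|AC| ∈ [31, 65]

|AC| ∈ [31, 65]  (≈ [31.0000, 65.0000])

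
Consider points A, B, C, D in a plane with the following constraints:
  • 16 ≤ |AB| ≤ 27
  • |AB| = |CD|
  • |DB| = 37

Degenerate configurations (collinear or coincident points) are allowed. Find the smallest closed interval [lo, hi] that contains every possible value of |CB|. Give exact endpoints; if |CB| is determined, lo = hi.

|AB| ∈ [16, 27]
|BD| ∈ {37}
|CD| ∈ [16, 27]
|AD| ∈ [10, 64]
|BC| ∈ [10, 64]
|AC| ∈ [0, 91]

|CB| ∈ [10, 64]  (≈ [10.0000, 64.0000])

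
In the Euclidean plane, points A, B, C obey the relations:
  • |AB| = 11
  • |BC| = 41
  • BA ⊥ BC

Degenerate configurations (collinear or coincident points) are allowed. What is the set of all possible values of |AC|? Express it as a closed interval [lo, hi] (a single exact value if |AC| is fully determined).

|AC| = √(1802)  (≈ 42.4500)

|AB| ∈ {11}
|BC| ∈ {41}
|AC| ∈ {√(1802)}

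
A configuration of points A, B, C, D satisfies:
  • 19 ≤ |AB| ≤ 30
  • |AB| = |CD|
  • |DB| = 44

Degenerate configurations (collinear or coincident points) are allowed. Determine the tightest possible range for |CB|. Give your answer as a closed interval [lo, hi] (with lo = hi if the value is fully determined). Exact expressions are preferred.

|CB| ∈ [14, 74]  (≈ [14.0000, 74.0000])

|AB| ∈ [19, 30]
|BD| ∈ {44}
|CD| ∈ [19, 30]
|AD| ∈ [14, 74]
|BC| ∈ [14, 74]
|AC| ∈ [0, 104]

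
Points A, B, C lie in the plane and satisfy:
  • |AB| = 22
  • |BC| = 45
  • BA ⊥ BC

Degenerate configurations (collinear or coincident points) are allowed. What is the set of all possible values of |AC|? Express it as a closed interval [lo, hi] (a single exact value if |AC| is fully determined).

|AC| = √(2509)  (≈ 50.0899)

|AB| ∈ {22}
|BC| ∈ {45}
|AC| ∈ {√(2509)}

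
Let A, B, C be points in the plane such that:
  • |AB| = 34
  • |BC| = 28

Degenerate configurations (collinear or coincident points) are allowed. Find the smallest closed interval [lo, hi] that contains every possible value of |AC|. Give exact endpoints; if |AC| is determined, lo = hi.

|AC| ∈ [6, 62]  (≈ [6.0000, 62.0000])

|AB| ∈ {34}
|BC| ∈ {28}
|AC| ∈ [6, 62]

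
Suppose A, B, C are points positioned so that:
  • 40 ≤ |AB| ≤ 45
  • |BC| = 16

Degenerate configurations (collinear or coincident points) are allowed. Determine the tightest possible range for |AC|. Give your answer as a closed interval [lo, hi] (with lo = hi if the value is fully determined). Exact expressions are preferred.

|AB| ∈ [40, 45]
|BC| ∈ {16}
|AC| ∈ [24, 61]

|AC| ∈ [24, 61]  (≈ [24.0000, 61.0000])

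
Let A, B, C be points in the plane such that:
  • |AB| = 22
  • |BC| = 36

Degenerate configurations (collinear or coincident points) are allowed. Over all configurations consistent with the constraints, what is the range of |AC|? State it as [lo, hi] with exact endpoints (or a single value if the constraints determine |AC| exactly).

|AB| ∈ {22}
|BC| ∈ {36}
|AC| ∈ [14, 58]

|AC| ∈ [14, 58]  (≈ [14.0000, 58.0000])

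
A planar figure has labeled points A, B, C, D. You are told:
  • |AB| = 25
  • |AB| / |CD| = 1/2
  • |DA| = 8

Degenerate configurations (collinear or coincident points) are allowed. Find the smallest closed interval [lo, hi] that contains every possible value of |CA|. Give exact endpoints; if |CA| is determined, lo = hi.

|AB| ∈ {25}
|AD| ∈ {8}
|CD| ∈ {50}
|BD| ∈ [17, 33]
|AC| ∈ [42, 58]
|BC| ∈ [17, 83]

|CA| ∈ [42, 58]  (≈ [42.0000, 58.0000])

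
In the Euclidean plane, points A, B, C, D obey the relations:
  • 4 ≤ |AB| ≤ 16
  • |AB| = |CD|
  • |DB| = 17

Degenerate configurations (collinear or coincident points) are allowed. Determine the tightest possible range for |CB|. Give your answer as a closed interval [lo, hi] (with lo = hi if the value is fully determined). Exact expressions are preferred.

|AB| ∈ [4, 16]
|BD| ∈ {17}
|CD| ∈ [4, 16]
|AD| ∈ [1, 33]
|BC| ∈ [1, 33]
|AC| ∈ [0, 49]

|CB| ∈ [1, 33]  (≈ [1.0000, 33.0000])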